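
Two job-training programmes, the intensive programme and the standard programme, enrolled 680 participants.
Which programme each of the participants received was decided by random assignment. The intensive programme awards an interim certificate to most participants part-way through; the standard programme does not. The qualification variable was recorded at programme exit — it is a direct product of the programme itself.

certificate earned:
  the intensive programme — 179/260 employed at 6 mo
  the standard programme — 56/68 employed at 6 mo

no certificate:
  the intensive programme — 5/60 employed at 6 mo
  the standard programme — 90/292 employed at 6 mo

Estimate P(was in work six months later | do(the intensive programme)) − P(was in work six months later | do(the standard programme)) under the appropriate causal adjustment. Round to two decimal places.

+0.17

The qualification attained during the programme-specific comparison favours the standard programme throughout, but the pooled figures favour the intensive programme. The question is whether to condition on qualification attained during the programme.
Qualification attained during the programme is downstream of the programme. One should not condition on a consequence of treatment, so the overall rates are the right comparison.
The causal difference is the pooled difference: 0.575 − 0.406 = +0.169.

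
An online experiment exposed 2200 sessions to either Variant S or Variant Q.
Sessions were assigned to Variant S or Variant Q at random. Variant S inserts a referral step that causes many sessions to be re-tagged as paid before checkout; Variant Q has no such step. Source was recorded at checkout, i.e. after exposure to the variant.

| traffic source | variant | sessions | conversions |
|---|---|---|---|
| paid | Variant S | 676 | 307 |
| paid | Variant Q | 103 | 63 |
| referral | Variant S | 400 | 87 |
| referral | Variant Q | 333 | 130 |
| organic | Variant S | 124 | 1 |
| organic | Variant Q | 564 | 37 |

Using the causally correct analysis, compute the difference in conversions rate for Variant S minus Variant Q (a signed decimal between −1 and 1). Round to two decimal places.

+0.10

Variant Q is higher inside every traffic source stratum but Variant S is higher in aggregate. Whether to stratify depends on how traffic source relates to the variant.
Traffic source is recorded after the variant and is itself shifted by it — it sits on the causal path from variant to outcome. Conditioning on a mediator would strip out part of the effect we want; the pooled comparison gives the total causal effect.
The causal difference is the pooled difference: 0.329 − 0.230 = +0.099.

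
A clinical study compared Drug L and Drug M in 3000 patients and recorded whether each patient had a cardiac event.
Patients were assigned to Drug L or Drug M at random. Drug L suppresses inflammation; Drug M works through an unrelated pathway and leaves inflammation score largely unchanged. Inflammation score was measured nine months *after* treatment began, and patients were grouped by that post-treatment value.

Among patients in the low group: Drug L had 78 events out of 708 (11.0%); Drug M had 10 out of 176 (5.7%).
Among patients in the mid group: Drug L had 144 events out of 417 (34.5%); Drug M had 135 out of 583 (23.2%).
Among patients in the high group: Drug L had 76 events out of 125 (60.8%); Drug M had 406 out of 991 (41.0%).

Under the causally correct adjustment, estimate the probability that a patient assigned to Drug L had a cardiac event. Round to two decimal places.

The stratified and pooled comparisons disagree (Drug M wins within each inflammation score; Drug L wins overall), so the answer turns on the causal role of inflammation score.
Inflammation score is downstream of the drug. One should not condition on a consequence of treatment, so the overall rates are the right comparison.
So P(outcome | do(Drug L)) is just the pooled rate for Drug L: 298/1250 = 0.238.

0.24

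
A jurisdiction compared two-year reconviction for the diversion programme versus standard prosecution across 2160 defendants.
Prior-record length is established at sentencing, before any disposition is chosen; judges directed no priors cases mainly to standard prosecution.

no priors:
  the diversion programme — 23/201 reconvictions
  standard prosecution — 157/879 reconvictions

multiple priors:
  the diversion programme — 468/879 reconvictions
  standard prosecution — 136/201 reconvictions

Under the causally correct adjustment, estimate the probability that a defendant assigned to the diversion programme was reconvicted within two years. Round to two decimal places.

0.32

the diversion programme is lower inside every prior-record length stratum but standard prosecution is lower in aggregate. Whether to stratify depends on how prior-record length relates to the disposition.
Prior-record length differs across dispositions for reasons unrelated to any effect of the disposition itself, and it separately predicts the outcome — a classic confounder. We must compare within prior-record length levels.
Standardising the diversion programme to the population prior-record length mix: 0.500·23/201 + 0.500·468/879 = 0.323.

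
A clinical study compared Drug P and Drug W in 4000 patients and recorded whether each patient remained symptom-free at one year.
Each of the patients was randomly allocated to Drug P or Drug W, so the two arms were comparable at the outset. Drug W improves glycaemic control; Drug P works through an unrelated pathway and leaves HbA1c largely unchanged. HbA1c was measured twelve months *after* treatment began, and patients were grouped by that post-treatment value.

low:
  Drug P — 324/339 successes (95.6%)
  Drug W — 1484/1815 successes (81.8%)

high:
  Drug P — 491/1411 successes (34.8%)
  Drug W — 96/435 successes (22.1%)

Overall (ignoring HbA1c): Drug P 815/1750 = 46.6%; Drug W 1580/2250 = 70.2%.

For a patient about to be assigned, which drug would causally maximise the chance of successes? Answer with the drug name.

Drug W

Drug P is higher inside every HbA1c stratum but Drug W is higher in aggregate. Whether to stratify depends on how HbA1c relates to the drug.
HbA1c here is a post-treatment variable shaped by the drug; conditioning on it would introduce bias rather than remove it. The overall comparison is the causal one.
Pooled: Drug P 46.6% vs Drug W 70.2%; Drug W is higher overall.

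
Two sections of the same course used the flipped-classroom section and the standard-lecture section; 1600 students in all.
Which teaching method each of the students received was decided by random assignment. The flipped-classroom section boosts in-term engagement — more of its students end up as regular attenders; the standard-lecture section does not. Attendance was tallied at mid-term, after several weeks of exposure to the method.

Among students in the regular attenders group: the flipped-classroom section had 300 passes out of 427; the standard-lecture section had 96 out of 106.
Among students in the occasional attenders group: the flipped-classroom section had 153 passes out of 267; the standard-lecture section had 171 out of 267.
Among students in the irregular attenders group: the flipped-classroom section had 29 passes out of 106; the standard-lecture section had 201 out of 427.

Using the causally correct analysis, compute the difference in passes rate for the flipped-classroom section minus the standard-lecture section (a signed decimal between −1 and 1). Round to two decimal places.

Within every mid-term attendance level the standard-lecture section has the higher rate, yet pooled the flipped-classroom section does — Simpson's reversal.
Mid-term attendance is recorded after the teaching method and is itself shifted by it — it sits on the causal path from teaching method to outcome. Conditioning on a mediator would strip out part of the effect we want; the pooled comparison gives the total causal effect.
The causal difference is the pooled difference: 0.603 − 0.585 = +0.018.

+0.02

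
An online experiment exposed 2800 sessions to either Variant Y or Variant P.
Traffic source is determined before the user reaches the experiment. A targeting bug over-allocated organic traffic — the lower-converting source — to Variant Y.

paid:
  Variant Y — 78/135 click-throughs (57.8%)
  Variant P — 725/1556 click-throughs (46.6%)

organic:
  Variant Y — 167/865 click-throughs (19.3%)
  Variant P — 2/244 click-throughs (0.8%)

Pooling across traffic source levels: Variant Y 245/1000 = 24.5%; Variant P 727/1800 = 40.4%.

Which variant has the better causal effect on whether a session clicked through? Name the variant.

Variant Y

Traffic source differs across variants for reasons unrelated to any effect of the variant itself, and it separately predicts the outcome — a classic confounder. We must compare within traffic source levels.
Within each level — paid: 57.8% vs 46.6%; organic: 19.3% vs 0.8% — Variant Y is higher every time.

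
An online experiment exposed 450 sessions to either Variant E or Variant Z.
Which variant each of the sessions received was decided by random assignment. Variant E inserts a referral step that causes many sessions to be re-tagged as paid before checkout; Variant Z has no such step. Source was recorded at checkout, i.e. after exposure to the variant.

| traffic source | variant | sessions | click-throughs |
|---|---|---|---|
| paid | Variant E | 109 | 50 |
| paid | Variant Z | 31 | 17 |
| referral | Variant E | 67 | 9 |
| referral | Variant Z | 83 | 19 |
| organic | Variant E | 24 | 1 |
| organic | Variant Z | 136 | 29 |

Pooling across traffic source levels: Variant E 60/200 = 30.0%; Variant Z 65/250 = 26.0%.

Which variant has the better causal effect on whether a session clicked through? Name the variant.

Variant Z is higher inside every traffic source stratum but Variant E is higher in aggregate. Whether to stratify depends on how traffic source relates to the variant.
Traffic source is downstream of the variant. One should not condition on a consequence of treatment, so the overall rates are the right comparison.
Pooled: Variant E 30.0% vs Variant Z 26.0%; Variant E is higher overall.

Variant E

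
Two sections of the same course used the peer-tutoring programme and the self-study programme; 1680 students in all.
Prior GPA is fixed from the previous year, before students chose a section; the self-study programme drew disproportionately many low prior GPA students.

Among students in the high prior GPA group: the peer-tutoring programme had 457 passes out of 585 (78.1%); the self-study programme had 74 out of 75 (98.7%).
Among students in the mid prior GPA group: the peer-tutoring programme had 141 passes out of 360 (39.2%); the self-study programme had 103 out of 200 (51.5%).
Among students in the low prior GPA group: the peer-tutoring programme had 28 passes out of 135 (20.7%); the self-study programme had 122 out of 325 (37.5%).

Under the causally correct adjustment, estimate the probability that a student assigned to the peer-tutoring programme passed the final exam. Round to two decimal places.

The prior GPA band-specific comparison favours the self-study programme throughout, but the pooled figures favour the peer-tutoring programme. The question is whether to condition on prior GPA band.
Prior GPA band satisfies the back-door criterion: it is not a descendant of the teaching method, and it blocks the spurious path from teaching method to outcome. Adjusting for it (i.e., using the within-prior GPA band rates) gives the causal effect.
Standardising the peer-tutoring programme to the population prior GPA band mix: 0.393·457/585 + 0.333·141/360 + 0.274·28/135 = 0.494.

0.49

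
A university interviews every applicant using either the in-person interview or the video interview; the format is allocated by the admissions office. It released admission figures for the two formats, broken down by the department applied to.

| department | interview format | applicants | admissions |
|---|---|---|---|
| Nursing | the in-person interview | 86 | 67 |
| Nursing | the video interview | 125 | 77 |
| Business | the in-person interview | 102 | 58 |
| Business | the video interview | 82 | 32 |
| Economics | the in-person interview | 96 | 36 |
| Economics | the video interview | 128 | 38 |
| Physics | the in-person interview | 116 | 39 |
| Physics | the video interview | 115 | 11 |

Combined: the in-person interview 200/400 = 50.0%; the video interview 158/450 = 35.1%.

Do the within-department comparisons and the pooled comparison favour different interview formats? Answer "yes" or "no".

Within each department level (Nursing 77.9% vs 61.6%; Business 56.9% vs 39.0%; Economics 37.5% vs 29.7%; Physics 33.6% vs 9.6%), the in-person interview has the higher rate every time. Pooled: 50.0% vs 35.1% — the in-person interview has the higher rate overall. They agree.

no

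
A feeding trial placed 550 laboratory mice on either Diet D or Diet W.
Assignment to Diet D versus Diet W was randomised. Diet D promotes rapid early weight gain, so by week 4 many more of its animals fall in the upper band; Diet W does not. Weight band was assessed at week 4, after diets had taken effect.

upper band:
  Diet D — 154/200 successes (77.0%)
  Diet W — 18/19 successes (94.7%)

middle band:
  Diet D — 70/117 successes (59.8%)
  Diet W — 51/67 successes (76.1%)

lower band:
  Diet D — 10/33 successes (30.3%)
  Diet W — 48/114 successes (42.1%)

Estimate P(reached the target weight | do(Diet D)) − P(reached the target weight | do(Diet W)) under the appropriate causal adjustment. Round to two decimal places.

Week-4 weight band is downstream of the diet. One should not condition on a consequence of treatment, so the overall rates are the right comparison.
The causal difference is the pooled difference: 0.669 − 0.585 = +0.084.

+0.08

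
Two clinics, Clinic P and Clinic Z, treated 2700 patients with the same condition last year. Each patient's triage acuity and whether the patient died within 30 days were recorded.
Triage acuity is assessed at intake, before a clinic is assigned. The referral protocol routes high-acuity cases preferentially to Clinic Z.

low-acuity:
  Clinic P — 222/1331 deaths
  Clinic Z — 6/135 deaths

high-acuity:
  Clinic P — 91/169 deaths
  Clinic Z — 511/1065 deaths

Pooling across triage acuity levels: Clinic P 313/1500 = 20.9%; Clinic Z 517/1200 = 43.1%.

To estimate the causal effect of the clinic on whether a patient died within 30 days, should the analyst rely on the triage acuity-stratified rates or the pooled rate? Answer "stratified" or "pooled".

The triage acuity-specific comparison favours Clinic Z throughout, but the pooled figures favour Clinic P. The question is whether to condition on triage acuity.
Triage acuity is set before the clinic has any effect — it is not caused by the clinic — and it independently drives the outcome. That makes it a confounder, so the causal comparison is within triage acuity levels.
Within each level — low-acuity: 16.7% vs 4.4%; high-acuity: 53.8% vs 48.0% — Clinic Z is lower every time.

stratified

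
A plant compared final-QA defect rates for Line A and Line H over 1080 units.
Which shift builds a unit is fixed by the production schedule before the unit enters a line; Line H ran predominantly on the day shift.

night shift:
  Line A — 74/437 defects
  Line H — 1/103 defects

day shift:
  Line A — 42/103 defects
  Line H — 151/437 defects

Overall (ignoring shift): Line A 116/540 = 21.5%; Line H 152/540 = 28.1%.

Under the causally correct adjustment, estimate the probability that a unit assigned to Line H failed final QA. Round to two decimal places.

Within every shift level Line H has the lower rate, yet pooled Line A does — Simpson's reversal.
Shift differs across lines for reasons unrelated to any effect of the line itself, and it separately predicts the outcome — a classic confounder. We must compare within shift levels.
Standardising Line H to the population shift mix: 0.500·1/103 + 0.500·151/437 = 0.178.

0.18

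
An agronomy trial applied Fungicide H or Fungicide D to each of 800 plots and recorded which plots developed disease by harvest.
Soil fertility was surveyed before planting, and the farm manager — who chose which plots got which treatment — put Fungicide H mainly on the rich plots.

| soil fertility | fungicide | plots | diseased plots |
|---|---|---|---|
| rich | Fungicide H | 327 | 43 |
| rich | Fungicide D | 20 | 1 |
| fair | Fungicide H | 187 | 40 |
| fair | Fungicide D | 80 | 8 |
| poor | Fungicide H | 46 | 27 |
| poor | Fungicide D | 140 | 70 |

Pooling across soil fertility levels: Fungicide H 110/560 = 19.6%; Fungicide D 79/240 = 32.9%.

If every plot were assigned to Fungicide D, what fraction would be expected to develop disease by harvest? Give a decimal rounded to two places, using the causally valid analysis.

Fungicide D is lower inside every soil fertility stratum but Fungicide H is lower in aggregate. Whether to stratify depends on how soil fertility relates to the fungicide.
Nothing the fungicide does changes soil fertility; the imbalance is an allocation artefact. With soil fertility also predicting the outcome, the pooled figure is confounded, and the within-stratum comparison is the causal one.
Standardising Fungicide D to the population soil fertility mix: 0.434·1/20 + 0.334·8/80 + 0.233·70/140 = 0.171.

0.17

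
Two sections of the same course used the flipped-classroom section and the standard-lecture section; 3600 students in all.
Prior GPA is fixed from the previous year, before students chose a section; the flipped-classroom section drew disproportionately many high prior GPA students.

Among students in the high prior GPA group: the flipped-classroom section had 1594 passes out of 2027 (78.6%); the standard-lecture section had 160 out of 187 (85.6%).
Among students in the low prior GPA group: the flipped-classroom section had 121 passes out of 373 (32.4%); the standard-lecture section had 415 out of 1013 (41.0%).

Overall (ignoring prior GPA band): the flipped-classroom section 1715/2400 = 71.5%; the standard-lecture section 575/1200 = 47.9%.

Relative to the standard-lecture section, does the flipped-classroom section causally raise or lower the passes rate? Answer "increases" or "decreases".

decreases

Prior GPA band is set before the teaching method has any effect — it is not caused by the teaching method — and it independently drives the outcome. That makes it a confounder, so the causal comparison is within prior GPA band levels.
Within each level — high prior GPA: 78.6% vs 85.6%; low prior GPA: 32.4% vs 41.0% — the standard-lecture section is higher every time.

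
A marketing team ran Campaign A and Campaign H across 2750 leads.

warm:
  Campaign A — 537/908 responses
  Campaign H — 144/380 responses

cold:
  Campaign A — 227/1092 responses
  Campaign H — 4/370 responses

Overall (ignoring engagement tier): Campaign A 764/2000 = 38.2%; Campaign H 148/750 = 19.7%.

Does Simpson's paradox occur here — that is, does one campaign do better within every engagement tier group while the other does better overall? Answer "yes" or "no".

no

Within each engagement tier level (warm 59.1% vs 37.9%; cold 20.8% vs 1.1%), Campaign A has the higher rate every time. Pooled: 38.2% vs 19.7% — Campaign A has the higher rate overall. They agree.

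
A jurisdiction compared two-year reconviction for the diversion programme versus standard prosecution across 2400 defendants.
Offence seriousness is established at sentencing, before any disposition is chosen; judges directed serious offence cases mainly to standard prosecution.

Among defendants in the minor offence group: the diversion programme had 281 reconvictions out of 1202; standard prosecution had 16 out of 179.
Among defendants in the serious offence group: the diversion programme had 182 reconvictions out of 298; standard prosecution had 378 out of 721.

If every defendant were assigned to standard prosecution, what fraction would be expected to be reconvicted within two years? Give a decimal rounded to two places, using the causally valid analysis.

0.27

standard prosecution is lower inside every offence seriousness stratum but the diversion programme is lower in aggregate. Whether to stratify depends on how offence seriousness relates to the disposition.
Offence seriousness satisfies the back-door criterion: it is not a descendant of the disposition, and it blocks the spurious path from disposition to outcome. Adjusting for it (i.e., using the within-offence seriousness rates) gives the causal effect.
Standardising standard prosecution to the population offence seriousness mix: 0.575·16/179 + 0.425·378/721 = 0.274.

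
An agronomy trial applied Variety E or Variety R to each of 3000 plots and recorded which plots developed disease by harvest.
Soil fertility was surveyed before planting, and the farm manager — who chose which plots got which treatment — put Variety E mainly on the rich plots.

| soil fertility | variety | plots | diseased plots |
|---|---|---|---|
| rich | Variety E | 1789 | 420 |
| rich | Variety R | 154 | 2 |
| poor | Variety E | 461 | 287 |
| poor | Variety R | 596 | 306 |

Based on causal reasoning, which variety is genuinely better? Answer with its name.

Variety R

Within every soil fertility level Variety R has the lower rate, yet pooled Variety E does — Simpson's reversal.
Here soil fertility is a common cause — it drives both which variety a case falls under and the outcome. The crude comparison mixes populations; the stratum-specific rates are the causally relevant ones.
Within each level — rich: 23.5% vs 1.3%; poor: 62.3% vs 51.3% — Variety R is lower every time.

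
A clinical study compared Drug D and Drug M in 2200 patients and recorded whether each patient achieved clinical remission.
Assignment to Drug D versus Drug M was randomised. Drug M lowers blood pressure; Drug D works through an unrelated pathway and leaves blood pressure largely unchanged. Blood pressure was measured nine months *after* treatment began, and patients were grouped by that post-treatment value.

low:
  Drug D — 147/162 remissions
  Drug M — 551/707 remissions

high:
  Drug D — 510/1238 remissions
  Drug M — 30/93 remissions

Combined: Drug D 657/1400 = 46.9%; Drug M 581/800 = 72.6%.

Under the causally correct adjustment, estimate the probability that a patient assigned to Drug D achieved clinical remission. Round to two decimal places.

Blood pressure here is a post-treatment variable shaped by the drug; conditioning on it would introduce bias rather than remove it. The overall comparison is the causal one.
So P(outcome | do(Drug D)) is just the pooled rate for Drug D: 657/1400 = 0.469.

0.47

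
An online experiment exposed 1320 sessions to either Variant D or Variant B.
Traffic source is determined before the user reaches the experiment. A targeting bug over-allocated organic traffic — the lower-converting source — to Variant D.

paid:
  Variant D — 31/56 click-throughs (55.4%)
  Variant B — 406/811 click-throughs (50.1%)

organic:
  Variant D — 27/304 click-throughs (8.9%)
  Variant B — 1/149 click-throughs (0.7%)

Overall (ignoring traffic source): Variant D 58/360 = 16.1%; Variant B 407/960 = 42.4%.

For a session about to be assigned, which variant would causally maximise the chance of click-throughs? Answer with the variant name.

Variant D

Within every traffic source level Variant D has the higher rate, yet pooled Variant B does — Simpson's reversal.
Traffic source satisfies the back-door criterion: it is not a descendant of the variant, and it blocks the spurious path from variant to outcome. Adjusting for it (i.e., using the within-traffic source rates) gives the causal effect.
Within each level — paid: 55.4% vs 50.1%; organic: 8.9% vs 0.7% — Variant D is higher every time.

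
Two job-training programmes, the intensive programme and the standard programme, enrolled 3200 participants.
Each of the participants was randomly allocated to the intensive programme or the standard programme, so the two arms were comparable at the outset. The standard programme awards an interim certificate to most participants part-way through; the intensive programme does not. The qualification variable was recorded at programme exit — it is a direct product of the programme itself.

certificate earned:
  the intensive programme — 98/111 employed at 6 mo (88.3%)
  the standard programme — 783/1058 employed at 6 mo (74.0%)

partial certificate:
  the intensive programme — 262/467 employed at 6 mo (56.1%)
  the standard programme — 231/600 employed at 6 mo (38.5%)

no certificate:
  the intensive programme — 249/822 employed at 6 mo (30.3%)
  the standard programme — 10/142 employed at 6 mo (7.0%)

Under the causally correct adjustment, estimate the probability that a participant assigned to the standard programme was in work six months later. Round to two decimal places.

the intensive programme is higher inside every qualification attained during the programme stratum but the standard programme is higher in aggregate. Whether to stratify depends on how qualification attained during the programme relates to the programme.
Because the programme influences qualification attained during the programme, qualification attained during the programme is a post-treatment mediator, not a confounder. Stratifying on it would bias the estimate; the causal effect is the crude pooled difference.
So P(outcome | do(the standard programme)) is just the pooled rate for the standard programme: 1024/1800 = 0.569.

0.57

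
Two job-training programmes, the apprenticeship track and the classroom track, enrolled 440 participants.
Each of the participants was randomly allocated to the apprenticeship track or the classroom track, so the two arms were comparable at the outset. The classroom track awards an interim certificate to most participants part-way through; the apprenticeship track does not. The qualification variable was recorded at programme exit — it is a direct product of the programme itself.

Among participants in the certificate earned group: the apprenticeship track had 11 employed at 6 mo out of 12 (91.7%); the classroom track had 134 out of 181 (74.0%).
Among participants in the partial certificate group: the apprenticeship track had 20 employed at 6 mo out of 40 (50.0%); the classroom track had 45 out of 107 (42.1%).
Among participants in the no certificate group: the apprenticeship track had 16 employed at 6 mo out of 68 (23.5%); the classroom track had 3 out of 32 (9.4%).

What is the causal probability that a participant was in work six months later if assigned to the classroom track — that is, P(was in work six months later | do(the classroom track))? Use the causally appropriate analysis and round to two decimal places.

0.57

Qualification attained during the programme is recorded after the programme and is itself shifted by it — it sits on the causal path from programme to outcome. Conditioning on a mediator would strip out part of the effect we want; the pooled comparison gives the total causal effect.
So P(outcome | do(the classroom track)) is just the pooled rate for the classroom track: 182/320 = 0.569.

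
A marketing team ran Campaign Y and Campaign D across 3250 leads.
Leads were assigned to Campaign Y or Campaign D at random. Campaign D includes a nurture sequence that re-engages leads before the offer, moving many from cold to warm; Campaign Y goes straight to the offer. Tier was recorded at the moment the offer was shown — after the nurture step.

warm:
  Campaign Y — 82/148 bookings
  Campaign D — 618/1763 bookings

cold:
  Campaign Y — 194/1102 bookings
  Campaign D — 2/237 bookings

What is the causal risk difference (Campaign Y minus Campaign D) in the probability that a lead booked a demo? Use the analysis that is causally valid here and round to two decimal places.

-0.09

Engagement tier here is a post-treatment variable shaped by the campaign; conditioning on it would introduce bias rather than remove it. The overall comparison is the causal one.
The causal difference is the pooled difference: 0.221 − 0.310 = -0.089.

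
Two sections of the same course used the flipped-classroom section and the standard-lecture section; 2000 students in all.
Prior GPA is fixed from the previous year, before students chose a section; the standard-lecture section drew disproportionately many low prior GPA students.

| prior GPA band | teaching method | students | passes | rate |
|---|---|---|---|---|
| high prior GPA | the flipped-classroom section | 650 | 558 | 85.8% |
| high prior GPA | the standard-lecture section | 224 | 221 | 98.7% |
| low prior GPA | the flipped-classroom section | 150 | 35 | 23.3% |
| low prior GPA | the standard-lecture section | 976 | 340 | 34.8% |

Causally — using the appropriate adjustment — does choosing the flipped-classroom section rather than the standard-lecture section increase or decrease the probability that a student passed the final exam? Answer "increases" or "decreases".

the standard-lecture section is higher inside every prior GPA band stratum but the flipped-classroom section is higher in aggregate. Whether to stratify depends on how prior GPA band relates to the teaching method.
Nothing the teaching method does changes prior GPA band; the imbalance is an allocation artefact. With prior GPA band also predicting the outcome, the pooled figure is confounded, and the within-stratum comparison is the causal one.
Within each level — high prior GPA: 85.8% vs 98.7%; low prior GPA: 23.3% vs 34.8% — the standard-lecture section is higher every time.

decreases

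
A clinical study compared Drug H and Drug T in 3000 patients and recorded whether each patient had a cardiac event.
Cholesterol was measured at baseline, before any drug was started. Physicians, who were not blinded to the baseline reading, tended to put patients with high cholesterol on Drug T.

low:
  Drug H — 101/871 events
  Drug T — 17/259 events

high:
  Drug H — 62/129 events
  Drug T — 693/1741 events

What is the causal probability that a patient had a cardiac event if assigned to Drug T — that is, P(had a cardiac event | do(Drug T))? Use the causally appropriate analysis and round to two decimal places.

0.27

The imbalance in cholesterol arose from how patients were allocated, not from anything the drug did; and cholesterol independently affects the outcome. The pooled gap is confounded — condition on cholesterol.
Standardising Drug T to the population cholesterol mix: 0.377·17/259 + 0.623·693/1741 = 0.273.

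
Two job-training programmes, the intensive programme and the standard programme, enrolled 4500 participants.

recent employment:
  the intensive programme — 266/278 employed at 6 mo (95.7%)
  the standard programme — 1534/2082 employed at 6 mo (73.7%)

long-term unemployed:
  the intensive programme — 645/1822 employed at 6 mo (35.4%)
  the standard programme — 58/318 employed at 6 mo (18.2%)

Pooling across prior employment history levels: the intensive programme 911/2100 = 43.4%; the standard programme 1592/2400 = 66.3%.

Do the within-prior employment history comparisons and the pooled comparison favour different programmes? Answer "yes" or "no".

Within each prior employment history level (recent employment 95.7% vs 73.7%; long-term unemployed 35.4% vs 18.2%), the intensive programme has the higher rate every time. Pooled: 43.4% vs 66.3% — the standard programme has the higher rate overall. The two comparisons disagree.

yes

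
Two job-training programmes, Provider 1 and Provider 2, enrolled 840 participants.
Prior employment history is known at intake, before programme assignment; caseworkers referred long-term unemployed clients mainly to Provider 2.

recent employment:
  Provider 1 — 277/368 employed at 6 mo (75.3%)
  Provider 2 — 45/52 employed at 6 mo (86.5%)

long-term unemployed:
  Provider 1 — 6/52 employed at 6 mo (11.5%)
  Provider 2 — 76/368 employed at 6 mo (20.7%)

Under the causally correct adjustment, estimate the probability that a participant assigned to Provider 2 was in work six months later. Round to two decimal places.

The stratified and pooled comparisons disagree (Provider 2 wins within each prior employment history; Provider 1 wins overall), so the answer turns on the causal role of prior employment history.
Prior employment history satisfies the back-door criterion: it is not a descendant of the programme, and it blocks the spurious path from programme to outcome. Adjusting for it (i.e., using the within-prior employment history rates) gives the causal effect.
Standardising Provider 2 to the population prior employment history mix: 0.500·45/52 + 0.500·76/368 = 0.536.

0.54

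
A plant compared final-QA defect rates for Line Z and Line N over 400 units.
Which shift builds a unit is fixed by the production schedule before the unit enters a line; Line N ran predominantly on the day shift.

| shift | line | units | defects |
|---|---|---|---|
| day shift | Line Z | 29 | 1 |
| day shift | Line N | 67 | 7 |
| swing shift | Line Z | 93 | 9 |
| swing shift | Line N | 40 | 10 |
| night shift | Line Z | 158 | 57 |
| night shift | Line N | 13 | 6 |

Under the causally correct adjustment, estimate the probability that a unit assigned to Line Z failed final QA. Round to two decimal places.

0.19

Shift differs across lines for reasons unrelated to any effect of the line itself, and it separately predicts the outcome — a classic confounder. We must compare within shift levels.
Standardising Line Z to the population shift mix: 0.240·1/29 + 0.333·9/93 + 0.427·57/158 = 0.195.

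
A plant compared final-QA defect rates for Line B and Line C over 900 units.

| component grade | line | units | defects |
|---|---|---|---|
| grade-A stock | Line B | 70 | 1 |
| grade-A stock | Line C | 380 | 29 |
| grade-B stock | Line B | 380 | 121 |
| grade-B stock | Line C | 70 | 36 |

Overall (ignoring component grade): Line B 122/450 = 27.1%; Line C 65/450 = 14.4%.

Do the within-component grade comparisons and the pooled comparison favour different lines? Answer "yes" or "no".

Within each component grade level (grade-A stock 1.4% vs 7.6%; grade-B stock 31.8% vs 51.4%), Line B has the lower rate every time. Pooled: 27.1% vs 14.4% — Line C has the lower rate overall. The two comparisons disagree.

yes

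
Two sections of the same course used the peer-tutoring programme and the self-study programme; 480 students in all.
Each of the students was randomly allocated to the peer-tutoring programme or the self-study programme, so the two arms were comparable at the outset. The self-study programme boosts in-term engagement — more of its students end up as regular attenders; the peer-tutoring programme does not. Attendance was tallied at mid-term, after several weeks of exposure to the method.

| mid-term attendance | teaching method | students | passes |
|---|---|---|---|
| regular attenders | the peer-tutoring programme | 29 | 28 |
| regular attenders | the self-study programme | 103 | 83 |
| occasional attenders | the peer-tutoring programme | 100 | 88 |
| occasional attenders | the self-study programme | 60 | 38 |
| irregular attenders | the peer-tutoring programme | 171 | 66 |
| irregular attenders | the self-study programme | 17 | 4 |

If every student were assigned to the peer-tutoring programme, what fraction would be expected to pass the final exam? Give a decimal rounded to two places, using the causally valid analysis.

0.61

The stratified and pooled comparisons disagree (the peer-tutoring programme wins within each mid-term attendance; the self-study programme wins overall), so the answer turns on the causal role of mid-term attendance.
Mid-term attendance lies on the pathway teaching method → mid-term attendance → outcome, so adjusting for it blocks the indirect effect. For the total causal effect of teaching method, use the unadjusted pooled rates.
So P(outcome | do(the peer-tutoring programme)) is just the pooled rate for the peer-tutoring programme: 182/300 = 0.607.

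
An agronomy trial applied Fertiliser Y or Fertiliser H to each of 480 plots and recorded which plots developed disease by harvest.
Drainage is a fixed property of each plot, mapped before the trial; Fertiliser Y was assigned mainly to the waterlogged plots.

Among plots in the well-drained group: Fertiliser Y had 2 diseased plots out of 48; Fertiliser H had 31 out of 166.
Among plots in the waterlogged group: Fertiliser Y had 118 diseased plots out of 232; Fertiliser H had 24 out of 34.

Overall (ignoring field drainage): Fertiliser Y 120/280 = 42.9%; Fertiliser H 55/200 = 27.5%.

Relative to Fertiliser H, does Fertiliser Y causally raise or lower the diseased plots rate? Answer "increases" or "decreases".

Fertiliser Y is lower inside every field drainage stratum but Fertiliser H is lower in aggregate. Whether to stratify depends on how field drainage relates to the fertiliser.
Field drainage is set before the fertiliser has any effect — it is not caused by the fertiliser — and it independently drives the outcome. That makes it a confounder, so the causal comparison is within field drainage levels.
Within each level — well-drained: 4.2% vs 18.7%; waterlogged: 50.9% vs 70.6% — Fertiliser Y is lower every time.

decreases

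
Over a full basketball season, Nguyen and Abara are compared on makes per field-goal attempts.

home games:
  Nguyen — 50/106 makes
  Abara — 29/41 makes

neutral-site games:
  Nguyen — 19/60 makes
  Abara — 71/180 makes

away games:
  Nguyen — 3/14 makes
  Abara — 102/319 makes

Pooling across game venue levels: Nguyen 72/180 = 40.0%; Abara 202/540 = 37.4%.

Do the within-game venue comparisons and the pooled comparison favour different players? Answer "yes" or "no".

yes

Within each game venue level (home games 47.2% vs 70.7%; neutral-site games 31.7% vs 39.4%; away games 21.4% vs 32.0%), Abara has the higher rate every time. Pooled: 40.0% vs 37.4% — Nguyen has the higher rate overall. The two comparisons disagree.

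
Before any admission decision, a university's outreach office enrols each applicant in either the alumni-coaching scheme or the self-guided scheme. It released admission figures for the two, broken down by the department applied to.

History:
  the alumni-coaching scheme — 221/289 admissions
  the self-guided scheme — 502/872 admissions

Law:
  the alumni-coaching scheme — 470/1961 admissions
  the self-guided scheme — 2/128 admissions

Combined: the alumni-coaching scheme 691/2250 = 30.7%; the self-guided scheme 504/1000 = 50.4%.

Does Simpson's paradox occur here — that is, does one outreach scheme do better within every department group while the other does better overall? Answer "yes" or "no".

Within each department level (History 76.5% vs 57.6%; Law 24.0% vs 1.6%), the alumni-coaching scheme has the higher rate every time. Pooled: 30.7% vs 50.4% — the self-guided scheme has the higher rate overall. The two comparisons disagree.

yes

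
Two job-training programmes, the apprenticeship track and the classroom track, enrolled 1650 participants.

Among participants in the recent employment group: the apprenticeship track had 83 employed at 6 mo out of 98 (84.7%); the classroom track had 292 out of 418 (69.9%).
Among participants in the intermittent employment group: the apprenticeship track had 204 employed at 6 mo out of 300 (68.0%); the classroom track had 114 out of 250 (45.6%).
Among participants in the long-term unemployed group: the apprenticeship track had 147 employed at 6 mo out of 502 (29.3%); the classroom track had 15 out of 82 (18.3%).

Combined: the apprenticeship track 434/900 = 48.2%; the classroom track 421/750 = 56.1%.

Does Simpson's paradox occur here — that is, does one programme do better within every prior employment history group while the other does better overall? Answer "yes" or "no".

Within each prior employment history level (recent employment 84.7% vs 69.9%; intermittent employment 68.0% vs 45.6%; long-term unemployed 29.3% vs 18.3%), the apprenticeship track has the higher rate every time. Pooled: 48.2% vs 56.1% — the classroom track has the higher rate overall. The two comparisons disagree.

yes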